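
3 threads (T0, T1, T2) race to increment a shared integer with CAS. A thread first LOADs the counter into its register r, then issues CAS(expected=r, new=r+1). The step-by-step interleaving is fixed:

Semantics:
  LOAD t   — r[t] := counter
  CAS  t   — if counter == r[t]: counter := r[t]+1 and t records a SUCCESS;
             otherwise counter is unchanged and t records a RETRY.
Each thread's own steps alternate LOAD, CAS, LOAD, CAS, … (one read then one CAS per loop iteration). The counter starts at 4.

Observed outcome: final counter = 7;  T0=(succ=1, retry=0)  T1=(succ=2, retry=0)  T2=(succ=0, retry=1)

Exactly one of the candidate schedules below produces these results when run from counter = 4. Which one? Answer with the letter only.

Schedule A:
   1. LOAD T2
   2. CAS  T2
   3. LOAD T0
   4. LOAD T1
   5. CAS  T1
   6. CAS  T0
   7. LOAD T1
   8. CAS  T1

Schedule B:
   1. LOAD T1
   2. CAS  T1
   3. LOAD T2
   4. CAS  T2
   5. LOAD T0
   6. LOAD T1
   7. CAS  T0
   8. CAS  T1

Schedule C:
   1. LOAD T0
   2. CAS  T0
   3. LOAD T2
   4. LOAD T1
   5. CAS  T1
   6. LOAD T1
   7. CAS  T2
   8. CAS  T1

Tracing schedule C:
T0 LOAD — after: cnt=4, r=4 — load
T0 CAS — after: cnt=5, r=4 — ok
T2 LOAD — after: cnt=5, r=5 — load
T1 LOAD — after: cnt=5, r=5 — load
T1 CAS — after: cnt=6, r=5 — ok
T1 LOAD — after: cnt=6, r=6 — load
T2 CAS — after: cnt=6, r=5 — retry
T1 CAS — after: cnt=7, r=6 — ok

C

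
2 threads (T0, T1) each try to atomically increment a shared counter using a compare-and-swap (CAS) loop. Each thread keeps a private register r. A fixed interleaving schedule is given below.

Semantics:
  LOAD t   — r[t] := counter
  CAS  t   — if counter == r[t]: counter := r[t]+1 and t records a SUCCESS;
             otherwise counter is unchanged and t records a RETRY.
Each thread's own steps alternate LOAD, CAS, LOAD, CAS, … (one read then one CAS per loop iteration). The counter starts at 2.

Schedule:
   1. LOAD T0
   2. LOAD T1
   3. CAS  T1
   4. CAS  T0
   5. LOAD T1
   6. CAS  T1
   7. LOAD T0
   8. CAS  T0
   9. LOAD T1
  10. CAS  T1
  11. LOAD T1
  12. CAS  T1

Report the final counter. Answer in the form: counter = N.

step 1: T0 LOAD ⇒ load; ctr=2 reg=2
step 2: T1 LOAD ⇒ load; ctr=2 reg=2
step 3: T1 CAS ⇒ ok; ctr=3 reg=2
step 4: T0 CAS ⇒ retry; ctr=3 reg=2
step 5: T1 LOAD ⇒ load; ctr=3 reg=3
step 6: T1 CAS ⇒ ok; ctr=4 reg=3
step 7: T0 LOAD ⇒ load; ctr=4 reg=4
step 8: T0 CAS ⇒ ok; ctr=5 reg=4
step 9: T1 LOAD ⇒ load; ctr=5 reg=5
step 10: T1 CAS ⇒ ok; ctr=6 reg=5
step 11: T1 LOAD ⇒ load; ctr=6 reg=6
step 12: T1 CAS ⇒ ok; ctr=7 reg=6

counter = 7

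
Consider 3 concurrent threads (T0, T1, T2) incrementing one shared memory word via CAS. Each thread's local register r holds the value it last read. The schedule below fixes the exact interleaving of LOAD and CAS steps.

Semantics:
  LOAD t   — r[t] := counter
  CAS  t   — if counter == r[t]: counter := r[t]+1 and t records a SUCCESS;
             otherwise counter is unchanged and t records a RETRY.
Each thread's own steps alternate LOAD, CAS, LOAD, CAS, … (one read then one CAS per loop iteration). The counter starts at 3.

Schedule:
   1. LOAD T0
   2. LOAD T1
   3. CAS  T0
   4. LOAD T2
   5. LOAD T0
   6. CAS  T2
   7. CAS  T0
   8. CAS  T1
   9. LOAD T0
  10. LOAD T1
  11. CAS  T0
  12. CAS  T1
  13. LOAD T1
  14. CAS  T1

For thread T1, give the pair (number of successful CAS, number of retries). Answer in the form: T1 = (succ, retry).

step 1: T0 LOAD ⇒ load; ctr=3 reg=3
step 2: T1 LOAD ⇒ load; ctr=3 reg=3
step 3: T0 CAS ⇒ ok; ctr=4 reg=3
step 4: T2 LOAD ⇒ load; ctr=4 reg=4
step 5: T0 LOAD ⇒ load; ctr=4 reg=4
step 6: T2 CAS ⇒ ok; ctr=5 reg=4
step 7: T0 CAS ⇒ retry; ctr=5 reg=4
step 8: T1 CAS ⇒ retry; ctr=5 reg=3
step 9: T0 LOAD ⇒ load; ctr=5 reg=5
step 10: T1 LOAD ⇒ load; ctr=5 reg=5
step 11: T0 CAS ⇒ ok; ctr=6 reg=5
step 12: T1 CAS ⇒ retry; ctr=6 reg=5
step 13: T1 LOAD ⇒ load; ctr=6 reg=6
step 14: T1 CAS ⇒ ok; ctr=7 reg=6

T1 = (1, 2)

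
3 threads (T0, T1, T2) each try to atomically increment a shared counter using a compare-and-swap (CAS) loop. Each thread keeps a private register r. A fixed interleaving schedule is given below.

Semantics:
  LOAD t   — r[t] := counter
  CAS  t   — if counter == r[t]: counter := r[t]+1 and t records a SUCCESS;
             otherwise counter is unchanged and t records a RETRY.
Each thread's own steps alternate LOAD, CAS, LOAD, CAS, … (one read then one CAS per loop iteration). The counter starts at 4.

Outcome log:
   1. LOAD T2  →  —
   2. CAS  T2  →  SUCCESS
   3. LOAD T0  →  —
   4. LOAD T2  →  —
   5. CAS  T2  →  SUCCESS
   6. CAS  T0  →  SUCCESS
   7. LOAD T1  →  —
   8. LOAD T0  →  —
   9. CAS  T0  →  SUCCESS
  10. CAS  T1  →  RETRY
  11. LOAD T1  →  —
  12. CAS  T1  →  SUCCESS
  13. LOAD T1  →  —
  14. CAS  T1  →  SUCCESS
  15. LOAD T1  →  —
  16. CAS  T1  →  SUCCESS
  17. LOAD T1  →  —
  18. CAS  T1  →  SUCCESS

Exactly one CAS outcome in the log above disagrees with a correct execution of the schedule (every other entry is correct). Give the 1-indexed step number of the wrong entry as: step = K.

step = 6

Correct run:
   1) LOAD T2:  M=4  r_T2=4
   2) CAS  T2:  M=5  r_T2=4 ✓
   3) LOAD T0:  M=5  r_T0=5
   4) LOAD T2:  M=5  r_T2=5
   5) CAS  T2:  M=6  r_T2=5 ✓
   6) CAS  T0:  M=6  r_T0=5 ✗
   7) LOAD T1:  M=6  r_T1=6
   8) LOAD T0:  M=6  r_T0=6
   9) CAS  T0:  M=7  r_T0=6 ✓
  10) CAS  T1:  M=7  r_T1=6 ✗
  11) LOAD T1:  M=7  r_T1=7
  12) CAS  T1:  M=8  r_T1=7 ✓
  13) LOAD T1:  M=8  r_T1=8
  14) CAS  T1:  M=9  r_T1=8 ✓
  15) LOAD T1:  M=9  r_T1=9
  16) CAS  T1:  M=10  r_T1=9 ✓
  17) LOAD T1:  M=10  r_T1=10
  18) CAS  T1:  M=11  r_T1=10 ✓
Flip is step 6.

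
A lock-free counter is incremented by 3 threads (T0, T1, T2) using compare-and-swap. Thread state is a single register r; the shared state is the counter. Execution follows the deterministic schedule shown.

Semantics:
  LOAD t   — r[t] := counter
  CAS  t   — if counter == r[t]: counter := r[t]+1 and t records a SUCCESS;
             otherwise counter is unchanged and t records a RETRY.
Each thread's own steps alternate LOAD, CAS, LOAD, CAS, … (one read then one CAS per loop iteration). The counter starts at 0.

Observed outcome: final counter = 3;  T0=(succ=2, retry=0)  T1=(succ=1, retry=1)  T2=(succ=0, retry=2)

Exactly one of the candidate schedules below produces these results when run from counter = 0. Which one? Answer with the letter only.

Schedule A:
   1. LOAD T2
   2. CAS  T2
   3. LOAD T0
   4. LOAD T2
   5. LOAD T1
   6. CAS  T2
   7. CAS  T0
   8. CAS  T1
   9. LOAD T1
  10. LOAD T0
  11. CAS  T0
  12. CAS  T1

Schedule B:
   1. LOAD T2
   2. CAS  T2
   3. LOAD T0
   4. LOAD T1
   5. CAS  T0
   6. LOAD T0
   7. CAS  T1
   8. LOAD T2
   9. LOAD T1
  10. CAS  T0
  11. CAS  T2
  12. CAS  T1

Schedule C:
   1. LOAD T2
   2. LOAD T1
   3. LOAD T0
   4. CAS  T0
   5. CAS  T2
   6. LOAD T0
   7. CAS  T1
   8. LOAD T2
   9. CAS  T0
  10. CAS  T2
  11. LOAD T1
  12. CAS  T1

Run C:
[1] T2.load  rd  (counter 0, T2.r 0)
[2] T1.load  rd  (counter 0, T1.r 0)
[3] T0.load  rd  (counter 0, T0.r 0)
[4] T0.cas  hit  (counter 1, T0.r 0)
[5] T2.cas  miss  (counter 1, T2.r 0)
[6] T0.load  rd  (counter 1, T0.r 1)
[7] T1.cas  miss  (counter 1, T1.r 0)
[8] T2.load  rd  (counter 1, T2.r 1)
[9] T0.cas  hit  (counter 2, T0.r 1)
[10] T2.cas  miss  (counter 2, T2.r 1)
[11] T1.load  rd  (counter 2, T1.r 2)
[12] T1.cas  hit  (counter 3, T1.r 2)

C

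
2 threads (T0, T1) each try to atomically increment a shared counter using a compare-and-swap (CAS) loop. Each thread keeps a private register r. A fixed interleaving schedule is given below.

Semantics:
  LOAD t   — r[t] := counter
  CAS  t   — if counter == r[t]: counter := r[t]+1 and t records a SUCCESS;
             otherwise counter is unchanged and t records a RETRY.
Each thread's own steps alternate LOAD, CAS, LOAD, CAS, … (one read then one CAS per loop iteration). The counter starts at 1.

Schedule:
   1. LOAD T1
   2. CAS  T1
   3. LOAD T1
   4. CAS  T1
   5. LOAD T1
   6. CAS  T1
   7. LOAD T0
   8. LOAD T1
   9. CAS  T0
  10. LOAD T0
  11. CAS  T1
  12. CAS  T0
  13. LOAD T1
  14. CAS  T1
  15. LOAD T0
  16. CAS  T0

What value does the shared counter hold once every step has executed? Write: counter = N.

counter = 8

step 1: T1 LOAD ⇒ load; ctr=1 reg=1
step 2: T1 CAS ⇒ ok; ctr=2 reg=1
step 3: T1 LOAD ⇒ load; ctr=2 reg=2
step 4: T1 CAS ⇒ ok; ctr=3 reg=2
step 5: T1 LOAD ⇒ load; ctr=3 reg=3
step 6: T1 CAS ⇒ ok; ctr=4 reg=3
step 7: T0 LOAD ⇒ load; ctr=4 reg=4
step 8: T1 LOAD ⇒ load; ctr=4 reg=4
step 9: T0 CAS ⇒ ok; ctr=5 reg=4
step 10: T0 LOAD ⇒ load; ctr=5 reg=5
step 11: T1 CAS ⇒ retry; ctr=5 reg=4
step 12: T0 CAS ⇒ ok; ctr=6 reg=5
step 13: T1 LOAD ⇒ load; ctr=6 reg=6
step 14: T1 CAS ⇒ ok; ctr=7 reg=6
step 15: T0 LOAD ⇒ load; ctr=7 reg=7
step 16: T0 CAS ⇒ ok; ctr=8 reg=7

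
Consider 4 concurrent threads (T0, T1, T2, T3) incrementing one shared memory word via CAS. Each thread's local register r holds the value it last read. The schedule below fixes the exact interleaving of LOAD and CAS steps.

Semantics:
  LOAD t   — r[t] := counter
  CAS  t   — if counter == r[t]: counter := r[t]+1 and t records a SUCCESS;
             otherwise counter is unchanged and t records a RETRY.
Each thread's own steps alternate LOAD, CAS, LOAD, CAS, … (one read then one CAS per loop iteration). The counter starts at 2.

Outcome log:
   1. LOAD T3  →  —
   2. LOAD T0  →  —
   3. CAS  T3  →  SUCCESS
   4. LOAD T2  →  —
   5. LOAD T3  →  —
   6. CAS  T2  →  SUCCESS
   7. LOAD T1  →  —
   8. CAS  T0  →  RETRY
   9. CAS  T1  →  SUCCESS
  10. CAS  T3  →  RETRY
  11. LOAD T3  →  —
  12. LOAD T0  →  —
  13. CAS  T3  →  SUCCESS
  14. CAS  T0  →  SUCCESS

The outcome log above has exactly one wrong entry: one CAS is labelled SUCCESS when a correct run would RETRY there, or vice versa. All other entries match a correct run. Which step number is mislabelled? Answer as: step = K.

Correct run:
T3 LOAD — after: cnt=2, r=2 — load
T0 LOAD — after: cnt=2, r=2 — load
T3 CAS — after: cnt=3, r=2 — ok
T2 LOAD — after: cnt=3, r=3 — load
T3 LOAD — after: cnt=3, r=3 — load
T2 CAS — after: cnt=4, r=3 — ok
T1 LOAD — after: cnt=4, r=4 — load
T0 CAS — after: cnt=4, r=2 — retry
T1 CAS — after: cnt=5, r=4 — ok
T3 CAS — after: cnt=5, r=3 — retry
T3 LOAD — after: cnt=5, r=5 — load
T0 LOAD — after: cnt=5, r=5 — load
T3 CAS — after: cnt=6, r=5 — ok
T0 CAS — after: cnt=6, r=5 — retry
Log disagrees first at step 14.

step = 14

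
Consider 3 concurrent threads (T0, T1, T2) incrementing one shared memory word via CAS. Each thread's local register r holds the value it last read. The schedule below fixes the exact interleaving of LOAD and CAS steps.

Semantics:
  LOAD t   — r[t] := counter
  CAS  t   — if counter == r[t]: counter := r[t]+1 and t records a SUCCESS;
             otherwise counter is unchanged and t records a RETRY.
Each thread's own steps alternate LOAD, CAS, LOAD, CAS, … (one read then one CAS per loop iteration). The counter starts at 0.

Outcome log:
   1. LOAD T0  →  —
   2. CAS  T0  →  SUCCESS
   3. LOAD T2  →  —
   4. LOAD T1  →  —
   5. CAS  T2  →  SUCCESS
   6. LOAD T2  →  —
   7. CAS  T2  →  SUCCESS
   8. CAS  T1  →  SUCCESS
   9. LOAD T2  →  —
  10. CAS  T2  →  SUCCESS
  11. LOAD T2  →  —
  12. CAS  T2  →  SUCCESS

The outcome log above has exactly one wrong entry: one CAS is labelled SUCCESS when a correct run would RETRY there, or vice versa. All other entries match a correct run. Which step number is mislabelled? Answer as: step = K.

step = 8

Reference trace:
1. LOAD T0 → mem=0 r[T0]=0 [LOAD]
2. CAS T0 → mem=1 r[T0]=0 [OK]
3. LOAD T2 → mem=1 r[T2]=1 [LOAD]
4. LOAD T1 → mem=1 r[T1]=1 [LOAD]
5. CAS T2 → mem=2 r[T2]=1 [OK]
6. LOAD T2 → mem=2 r[T2]=2 [LOAD]
7. CAS T2 → mem=3 r[T2]=2 [OK]
8. CAS T1 → mem=3 r[T1]=1 [RETRY]
9. LOAD T2 → mem=3 r[T2]=3 [LOAD]
10. CAS T2 → mem=4 r[T2]=3 [OK]
11. LOAD T2 → mem=4 r[T2]=4 [LOAD]
12. CAS T2 → mem=5 r[T2]=4 [OK]
Log disagrees first at step 8.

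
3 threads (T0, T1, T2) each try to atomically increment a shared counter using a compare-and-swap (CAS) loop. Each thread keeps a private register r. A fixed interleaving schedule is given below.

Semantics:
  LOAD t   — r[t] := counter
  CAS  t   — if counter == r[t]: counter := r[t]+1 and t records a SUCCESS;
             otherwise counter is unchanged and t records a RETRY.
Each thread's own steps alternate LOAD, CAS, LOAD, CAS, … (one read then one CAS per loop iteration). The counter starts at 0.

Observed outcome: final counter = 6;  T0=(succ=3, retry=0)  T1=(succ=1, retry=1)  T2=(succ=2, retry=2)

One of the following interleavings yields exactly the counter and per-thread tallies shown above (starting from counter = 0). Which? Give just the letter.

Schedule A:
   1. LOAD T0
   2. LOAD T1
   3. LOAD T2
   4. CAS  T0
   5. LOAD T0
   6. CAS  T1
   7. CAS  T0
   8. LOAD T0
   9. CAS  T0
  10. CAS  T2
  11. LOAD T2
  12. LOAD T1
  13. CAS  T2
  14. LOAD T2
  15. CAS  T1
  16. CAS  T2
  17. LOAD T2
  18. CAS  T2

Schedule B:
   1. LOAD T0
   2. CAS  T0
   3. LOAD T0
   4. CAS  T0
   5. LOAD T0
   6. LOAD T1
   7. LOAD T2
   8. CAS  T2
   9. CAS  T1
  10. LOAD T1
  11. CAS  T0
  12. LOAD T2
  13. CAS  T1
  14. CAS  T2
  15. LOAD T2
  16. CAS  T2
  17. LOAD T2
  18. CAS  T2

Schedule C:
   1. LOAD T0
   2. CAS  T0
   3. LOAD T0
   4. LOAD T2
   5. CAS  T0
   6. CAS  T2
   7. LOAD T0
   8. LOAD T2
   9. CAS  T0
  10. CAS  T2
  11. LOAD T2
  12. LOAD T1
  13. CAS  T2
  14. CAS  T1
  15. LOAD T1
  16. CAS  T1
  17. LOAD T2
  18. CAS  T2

Run C:
T0 LOAD — after: cnt=0, r=0 — load
T0 CAS — after: cnt=1, r=0 — ok
T0 LOAD — after: cnt=1, r=1 — load
T2 LOAD — after: cnt=1, r=1 — load
T0 CAS — after: cnt=2, r=1 — ok
T2 CAS — after: cnt=2, r=1 — retry
T0 LOAD — after: cnt=2, r=2 — load
T2 LOAD — after: cnt=2, r=2 — load
T0 CAS — after: cnt=3, r=2 — ok
T2 CAS — after: cnt=3, r=2 — retry
T2 LOAD — after: cnt=3, r=3 — load
T1 LOAD — after: cnt=3, r=3 — load
T2 CAS — after: cnt=4, r=3 — ok
T1 CAS — after: cnt=4, r=3 — retry
T1 LOAD — after: cnt=4, r=4 — load
T1 CAS — after: cnt=5, r=4 — ok
T2 LOAD — after: cnt=5, r=5 — load
T2 CAS — after: cnt=6, r=5 — ok

C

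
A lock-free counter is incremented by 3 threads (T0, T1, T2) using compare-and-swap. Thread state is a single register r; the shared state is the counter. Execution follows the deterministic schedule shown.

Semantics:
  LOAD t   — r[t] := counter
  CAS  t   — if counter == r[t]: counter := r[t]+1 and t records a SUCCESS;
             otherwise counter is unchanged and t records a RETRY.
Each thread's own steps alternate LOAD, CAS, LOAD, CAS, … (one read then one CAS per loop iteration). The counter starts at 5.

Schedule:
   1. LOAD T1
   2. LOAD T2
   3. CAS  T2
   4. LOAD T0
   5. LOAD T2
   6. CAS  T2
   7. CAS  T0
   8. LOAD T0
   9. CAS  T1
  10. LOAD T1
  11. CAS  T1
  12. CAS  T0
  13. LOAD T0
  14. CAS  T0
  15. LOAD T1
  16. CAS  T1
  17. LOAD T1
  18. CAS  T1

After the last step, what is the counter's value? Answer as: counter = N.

counter = 11

T1 LOAD — after: cnt=5, r=5 — load
T2 LOAD — after: cnt=5, r=5 — load
T2 CAS — after: cnt=6, r=5 — ok
T0 LOAD — after: cnt=6, r=6 — load
T2 LOAD — after: cnt=6, r=6 — load
T2 CAS — after: cnt=7, r=6 — ok
T0 CAS — after: cnt=7, r=6 — retry
T0 LOAD — after: cnt=7, r=7 — load
T1 CAS — after: cnt=7, r=5 — retry
T1 LOAD — after: cnt=7, r=7 — load
T1 CAS — after: cnt=8, r=7 — ok
T0 CAS — after: cnt=8, r=7 — retry
T0 LOAD — after: cnt=8, r=8 — load
T0 CAS — after: cnt=9, r=8 — ok
T1 LOAD — after: cnt=9, r=9 — load
T1 CAS — after: cnt=10, r=9 — ok
T1 LOAD — after: cnt=10, r=10 — load
T1 CAS — after: cnt=11, r=10 — ok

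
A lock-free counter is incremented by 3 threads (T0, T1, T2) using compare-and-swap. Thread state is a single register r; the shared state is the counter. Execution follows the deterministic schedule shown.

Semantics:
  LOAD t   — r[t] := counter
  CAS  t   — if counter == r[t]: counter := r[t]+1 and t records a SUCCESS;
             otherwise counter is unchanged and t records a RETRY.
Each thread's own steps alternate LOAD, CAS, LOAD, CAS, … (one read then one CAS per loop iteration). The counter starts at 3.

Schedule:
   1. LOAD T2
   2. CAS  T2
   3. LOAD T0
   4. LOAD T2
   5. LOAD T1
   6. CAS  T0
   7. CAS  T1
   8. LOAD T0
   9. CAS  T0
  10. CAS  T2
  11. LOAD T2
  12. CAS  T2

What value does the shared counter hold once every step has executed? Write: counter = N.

   1) LOAD T2:  M=3  r_T2=3
   2) CAS  T2:  M=4  r_T2=3 ✓
   3) LOAD T0:  M=4  r_T0=4
   4) LOAD T2:  M=4  r_T2=4
   5) LOAD T1:  M=4  r_T1=4
   6) CAS  T0:  M=5  r_T0=4 ✓
   7) CAS  T1:  M=5  r_T1=4 ✗
   8) LOAD T0:  M=5  r_T0=5
   9) CAS  T0:  M=6  r_T0=5 ✓
  10) CAS  T2:  M=6  r_T2=4 ✗
  11) LOAD T2:  M=6  r_T2=6
  12) CAS  T2:  M=7  r_T2=6 ✓

counter = 7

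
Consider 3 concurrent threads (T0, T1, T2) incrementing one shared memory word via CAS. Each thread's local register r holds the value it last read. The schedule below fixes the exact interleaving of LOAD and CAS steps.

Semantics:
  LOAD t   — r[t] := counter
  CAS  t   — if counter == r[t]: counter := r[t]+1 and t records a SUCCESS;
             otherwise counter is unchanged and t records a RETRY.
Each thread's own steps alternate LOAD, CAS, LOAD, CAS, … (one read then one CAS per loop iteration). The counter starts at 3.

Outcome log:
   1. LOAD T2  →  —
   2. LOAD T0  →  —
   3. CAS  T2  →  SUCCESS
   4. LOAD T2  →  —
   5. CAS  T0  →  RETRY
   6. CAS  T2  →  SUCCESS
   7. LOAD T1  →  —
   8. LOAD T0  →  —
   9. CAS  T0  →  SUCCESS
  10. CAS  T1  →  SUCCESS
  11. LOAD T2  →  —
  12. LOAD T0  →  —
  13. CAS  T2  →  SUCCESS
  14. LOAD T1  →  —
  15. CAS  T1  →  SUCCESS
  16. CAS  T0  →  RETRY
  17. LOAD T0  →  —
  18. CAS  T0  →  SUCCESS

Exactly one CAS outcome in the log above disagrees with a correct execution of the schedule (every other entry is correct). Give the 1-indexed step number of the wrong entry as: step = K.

step = 10

Re-executing:
[1] T2.load  rd  (counter 3, T2.r 3)
[2] T0.load  rd  (counter 3, T0.r 3)
[3] T2.cas  hit  (counter 4, T2.r 3)
[4] T2.load  rd  (counter 4, T2.r 4)
[5] T0.cas  miss  (counter 4, T0.r 3)
[6] T2.cas  hit  (counter 5, T2.r 4)
[7] T1.load  rd  (counter 5, T1.r 5)
[8] T0.load  rd  (counter 5, T0.r 5)
[9] T0.cas  hit  (counter 6, T0.r 5)
[10] T1.cas  miss  (counter 6, T1.r 5)
[11] T2.load  rd  (counter 6, T2.r 6)
[12] T0.load  rd  (counter 6, T0.r 6)
[13] T2.cas  hit  (counter 7, T2.r 6)
[14] T1.load  rd  (counter 7, T1.r 7)
[15] T1.cas  hit  (counter 8, T1.r 7)
[16] T0.cas  miss  (counter 8, T0.r 6)
[17] T0.load  rd  (counter 8, T0.r 8)
[18] T0.cas  hit  (counter 9, T0.r 8)
Mismatch at 10.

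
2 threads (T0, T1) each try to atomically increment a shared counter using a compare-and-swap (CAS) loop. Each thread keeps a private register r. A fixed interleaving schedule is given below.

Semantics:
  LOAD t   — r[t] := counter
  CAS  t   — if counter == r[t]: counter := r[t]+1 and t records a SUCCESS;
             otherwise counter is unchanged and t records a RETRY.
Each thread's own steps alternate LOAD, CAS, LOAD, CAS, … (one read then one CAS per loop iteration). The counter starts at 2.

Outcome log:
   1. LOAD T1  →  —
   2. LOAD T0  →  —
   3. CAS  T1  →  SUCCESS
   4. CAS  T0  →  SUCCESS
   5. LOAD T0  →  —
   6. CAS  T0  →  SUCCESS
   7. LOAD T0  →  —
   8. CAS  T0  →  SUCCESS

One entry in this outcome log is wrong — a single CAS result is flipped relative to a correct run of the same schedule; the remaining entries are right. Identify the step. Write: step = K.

step = 4

Reference trace:
1. LOAD T1 → mem=2 r[T1]=2 [LOAD]
2. LOAD T0 → mem=2 r[T0]=2 [LOAD]
3. CAS T1 → mem=3 r[T1]=2 [OK]
4. CAS T0 → mem=3 r[T0]=2 [RETRY]
5. LOAD T0 → mem=3 r[T0]=3 [LOAD]
6. CAS T0 → mem=4 r[T0]=3 [OK]
7. LOAD T0 → mem=4 r[T0]=4 [LOAD]
8. CAS T0 → mem=5 r[T0]=4 [OK]
Mismatch at 4.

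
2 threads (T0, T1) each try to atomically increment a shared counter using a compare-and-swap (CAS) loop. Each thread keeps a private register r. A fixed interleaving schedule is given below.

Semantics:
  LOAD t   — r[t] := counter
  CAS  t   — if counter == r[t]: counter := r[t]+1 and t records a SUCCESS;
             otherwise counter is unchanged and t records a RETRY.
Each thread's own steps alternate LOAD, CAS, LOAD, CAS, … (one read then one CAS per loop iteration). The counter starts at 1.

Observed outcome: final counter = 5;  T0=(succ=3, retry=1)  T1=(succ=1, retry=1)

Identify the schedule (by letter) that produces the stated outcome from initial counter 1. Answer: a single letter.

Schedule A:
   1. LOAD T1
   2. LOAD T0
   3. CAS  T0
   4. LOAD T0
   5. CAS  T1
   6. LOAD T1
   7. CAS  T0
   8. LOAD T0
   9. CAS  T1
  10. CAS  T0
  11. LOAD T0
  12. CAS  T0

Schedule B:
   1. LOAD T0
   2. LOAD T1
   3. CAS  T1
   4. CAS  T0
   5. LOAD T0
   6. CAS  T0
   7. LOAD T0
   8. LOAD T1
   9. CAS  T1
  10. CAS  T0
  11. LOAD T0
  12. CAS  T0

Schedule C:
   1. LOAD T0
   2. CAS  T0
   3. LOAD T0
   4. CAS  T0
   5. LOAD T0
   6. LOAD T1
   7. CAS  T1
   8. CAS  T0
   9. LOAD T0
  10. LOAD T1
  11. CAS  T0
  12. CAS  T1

C

Simulating candidate C:
T0 LOAD — after: cnt=1, r=1 — load
T0 CAS — after: cnt=2, r=1 — ok
T0 LOAD — after: cnt=2, r=2 — load
T0 CAS — after: cnt=3, r=2 — ok
T0 LOAD — after: cnt=3, r=3 — load
T1 LOAD — after: cnt=3, r=3 — load
T1 CAS — after: cnt=4, r=3 — ok
T0 CAS — after: cnt=4, r=3 — retry
T0 LOAD — after: cnt=4, r=4 — load
T1 LOAD — after: cnt=4, r=4 — load
T0 CAS — after: cnt=5, r=4 — ok
T1 CAS — after: cnt=5, r=4 — retry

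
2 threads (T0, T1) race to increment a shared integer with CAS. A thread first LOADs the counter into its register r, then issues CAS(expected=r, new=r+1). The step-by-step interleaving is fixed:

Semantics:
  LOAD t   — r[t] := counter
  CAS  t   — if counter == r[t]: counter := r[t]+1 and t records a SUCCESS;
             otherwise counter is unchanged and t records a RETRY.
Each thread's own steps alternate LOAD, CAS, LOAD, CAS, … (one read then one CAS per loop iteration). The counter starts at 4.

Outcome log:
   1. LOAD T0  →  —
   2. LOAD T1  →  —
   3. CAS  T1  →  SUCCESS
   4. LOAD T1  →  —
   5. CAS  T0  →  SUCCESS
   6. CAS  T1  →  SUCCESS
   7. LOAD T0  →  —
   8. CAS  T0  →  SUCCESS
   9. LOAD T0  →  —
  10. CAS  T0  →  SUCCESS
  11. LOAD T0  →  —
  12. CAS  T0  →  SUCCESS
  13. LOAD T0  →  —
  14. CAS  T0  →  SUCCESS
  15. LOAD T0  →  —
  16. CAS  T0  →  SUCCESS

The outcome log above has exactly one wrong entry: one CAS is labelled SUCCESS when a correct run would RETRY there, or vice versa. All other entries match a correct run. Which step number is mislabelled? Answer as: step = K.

Reference trace:
   1) LOAD T0:  M=4  r_T0=4
   2) LOAD T1:  M=4  r_T1=4
   3) CAS  T1:  M=5  r_T1=4 ✓
   4) LOAD T1:  M=5  r_T1=5
   5) CAS  T0:  M=5  r_T0=4 ✗
   6) CAS  T1:  M=6  r_T1=5 ✓
   7) LOAD T0:  M=6  r_T0=6
   8) CAS  T0:  M=7  r_T0=6 ✓
   9) LOAD T0:  M=7  r_T0=7
  10) CAS  T0:  M=8  r_T0=7 ✓
  11) LOAD T0:  M=8  r_T0=8
  12) CAS  T0:  M=9  r_T0=8 ✓
  13) LOAD T0:  M=9  r_T0=9
  14) CAS  T0:  M=10  r_T0=9 ✓
  15) LOAD T0:  M=10  r_T0=10
  16) CAS  T0:  M=11  r_T0=10 ✓
Log disagrees first at step 5.

step = 5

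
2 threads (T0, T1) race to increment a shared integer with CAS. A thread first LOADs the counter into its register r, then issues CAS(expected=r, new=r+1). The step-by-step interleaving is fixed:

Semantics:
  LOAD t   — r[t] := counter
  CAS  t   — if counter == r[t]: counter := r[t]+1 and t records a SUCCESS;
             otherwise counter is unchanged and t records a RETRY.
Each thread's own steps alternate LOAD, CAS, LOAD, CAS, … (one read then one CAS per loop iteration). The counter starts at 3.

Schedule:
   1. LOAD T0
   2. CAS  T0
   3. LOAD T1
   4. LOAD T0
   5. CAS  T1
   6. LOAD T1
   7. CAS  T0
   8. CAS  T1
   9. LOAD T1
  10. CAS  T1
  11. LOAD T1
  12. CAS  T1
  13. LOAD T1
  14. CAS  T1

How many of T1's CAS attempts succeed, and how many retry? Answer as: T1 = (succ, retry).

   1) LOAD T0:  M=3  r_T0=3
   2) CAS  T0:  M=4  r_T0=3 ✓
   3) LOAD T1:  M=4  r_T1=4
   4) LOAD T0:  M=4  r_T0=4
   5) CAS  T1:  M=5  r_T1=4 ✓
   6) LOAD T1:  M=5  r_T1=5
   7) CAS  T0:  M=5  r_T0=4 ✗
   8) CAS  T1:  M=6  r_T1=5 ✓
   9) LOAD T1:  M=6  r_T1=6
  10) CAS  T1:  M=7  r_T1=6 ✓
  11) LOAD T1:  M=7  r_T1=7
  12) CAS  T1:  M=8  r_T1=7 ✓
  13) LOAD T1:  M=8  r_T1=8
  14) CAS  T1:  M=9  r_T1=8 ✓

T1 = (5, 0)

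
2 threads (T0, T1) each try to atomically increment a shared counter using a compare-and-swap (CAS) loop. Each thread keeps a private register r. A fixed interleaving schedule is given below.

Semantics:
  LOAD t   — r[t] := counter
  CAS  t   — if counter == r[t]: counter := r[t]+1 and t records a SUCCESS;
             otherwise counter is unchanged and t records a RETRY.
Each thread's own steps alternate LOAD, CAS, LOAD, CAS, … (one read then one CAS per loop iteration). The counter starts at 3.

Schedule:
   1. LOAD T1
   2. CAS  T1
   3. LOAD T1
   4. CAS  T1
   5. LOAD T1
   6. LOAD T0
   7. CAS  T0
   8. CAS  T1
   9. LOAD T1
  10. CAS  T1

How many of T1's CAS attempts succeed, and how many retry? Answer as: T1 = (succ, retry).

#1 T1 reads 3
#2 T1 CAS(3→4) writes; counter now 4
#3 T1 reads 4
#4 T1 CAS(4→5) writes; counter now 5
#5 T1 reads 5
#6 T0 reads 5
#7 T0 CAS(5→6) writes; counter now 6
#8 T1 CAS(5→6) fails; counter now 6
#9 T1 reads 6
#10 T1 CAS(6→7) writes; counter now 7

T1 = (3, 1)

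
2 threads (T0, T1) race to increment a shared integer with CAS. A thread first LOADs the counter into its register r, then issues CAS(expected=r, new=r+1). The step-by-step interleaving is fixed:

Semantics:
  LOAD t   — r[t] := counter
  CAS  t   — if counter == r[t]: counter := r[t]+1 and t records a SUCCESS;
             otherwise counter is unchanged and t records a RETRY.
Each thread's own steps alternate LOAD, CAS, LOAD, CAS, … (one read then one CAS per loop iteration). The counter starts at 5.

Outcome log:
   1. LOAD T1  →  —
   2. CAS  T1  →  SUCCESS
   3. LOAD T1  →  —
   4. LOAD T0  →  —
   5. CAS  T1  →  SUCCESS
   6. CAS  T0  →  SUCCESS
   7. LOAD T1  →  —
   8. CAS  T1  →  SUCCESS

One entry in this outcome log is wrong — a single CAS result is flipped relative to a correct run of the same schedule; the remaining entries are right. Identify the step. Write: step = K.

Reference trace:
T1 LOAD — after: cnt=5, r=5 — load
T1 CAS — after: cnt=6, r=5 — ok
T1 LOAD — after: cnt=6, r=6 — load
T0 LOAD — after: cnt=6, r=6 — load
T1 CAS — after: cnt=7, r=6 — ok
T0 CAS — after: cnt=7, r=6 — retry
T1 LOAD — after: cnt=7, r=7 — load
T1 CAS — after: cnt=8, r=7 — ok
Log disagrees first at step 6.

step = 6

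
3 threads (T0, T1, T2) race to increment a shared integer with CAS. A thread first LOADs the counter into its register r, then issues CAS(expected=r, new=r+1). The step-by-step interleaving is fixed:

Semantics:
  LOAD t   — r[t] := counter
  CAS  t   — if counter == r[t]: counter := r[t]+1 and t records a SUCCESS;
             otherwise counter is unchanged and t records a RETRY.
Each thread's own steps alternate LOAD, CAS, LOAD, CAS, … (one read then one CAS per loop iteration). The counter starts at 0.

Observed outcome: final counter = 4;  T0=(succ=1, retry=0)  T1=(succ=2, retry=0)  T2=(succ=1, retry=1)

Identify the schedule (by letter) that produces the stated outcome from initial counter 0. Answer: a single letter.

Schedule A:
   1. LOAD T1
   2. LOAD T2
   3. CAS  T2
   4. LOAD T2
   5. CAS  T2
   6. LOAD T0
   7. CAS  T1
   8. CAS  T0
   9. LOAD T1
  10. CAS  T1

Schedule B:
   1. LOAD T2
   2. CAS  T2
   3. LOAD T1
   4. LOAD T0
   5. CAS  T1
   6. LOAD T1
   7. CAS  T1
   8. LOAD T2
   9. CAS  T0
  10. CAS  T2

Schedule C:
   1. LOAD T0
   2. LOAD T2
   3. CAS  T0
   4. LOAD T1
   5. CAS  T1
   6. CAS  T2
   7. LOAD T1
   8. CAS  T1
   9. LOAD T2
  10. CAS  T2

C

Tracing schedule C:
#1 T0 reads 0
#2 T2 reads 0
#3 T0 CAS(0→1) writes; counter now 1
#4 T1 reads 1
#5 T1 CAS(1→2) writes; counter now 2
#6 T2 CAS(0→1) fails; counter now 2
#7 T1 reads 2
#8 T1 CAS(2→3) writes; counter now 3
#9 T2 reads 3
#10 T2 CAS(3→4) writes; counter now 4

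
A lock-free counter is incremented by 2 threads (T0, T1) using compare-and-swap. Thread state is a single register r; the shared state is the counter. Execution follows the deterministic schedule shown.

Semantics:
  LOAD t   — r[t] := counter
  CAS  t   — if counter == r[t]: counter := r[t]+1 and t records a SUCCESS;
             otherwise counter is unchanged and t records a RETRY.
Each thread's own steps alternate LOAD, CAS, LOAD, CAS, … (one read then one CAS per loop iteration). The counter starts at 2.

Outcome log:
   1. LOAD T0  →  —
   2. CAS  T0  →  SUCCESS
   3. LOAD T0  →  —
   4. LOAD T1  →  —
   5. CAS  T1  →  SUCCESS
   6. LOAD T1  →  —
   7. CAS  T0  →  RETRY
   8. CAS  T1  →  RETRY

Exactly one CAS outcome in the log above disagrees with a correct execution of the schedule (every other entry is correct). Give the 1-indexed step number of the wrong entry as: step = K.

Reference trace:
1. LOAD T0 → mem=2 r[T0]=2 [LOAD]
2. CAS T0 → mem=3 r[T0]=2 [OK]
3. LOAD T0 → mem=3 r[T0]=3 [LOAD]
4. LOAD T1 → mem=3 r[T1]=3 [LOAD]
5. CAS T1 → mem=4 r[T1]=3 [OK]
6. LOAD T1 → mem=4 r[T1]=4 [LOAD]
7. CAS T0 → mem=4 r[T0]=3 [RETRY]
8. CAS T1 → mem=5 r[T1]=4 [OK]
Log disagrees first at step 8.

step = 8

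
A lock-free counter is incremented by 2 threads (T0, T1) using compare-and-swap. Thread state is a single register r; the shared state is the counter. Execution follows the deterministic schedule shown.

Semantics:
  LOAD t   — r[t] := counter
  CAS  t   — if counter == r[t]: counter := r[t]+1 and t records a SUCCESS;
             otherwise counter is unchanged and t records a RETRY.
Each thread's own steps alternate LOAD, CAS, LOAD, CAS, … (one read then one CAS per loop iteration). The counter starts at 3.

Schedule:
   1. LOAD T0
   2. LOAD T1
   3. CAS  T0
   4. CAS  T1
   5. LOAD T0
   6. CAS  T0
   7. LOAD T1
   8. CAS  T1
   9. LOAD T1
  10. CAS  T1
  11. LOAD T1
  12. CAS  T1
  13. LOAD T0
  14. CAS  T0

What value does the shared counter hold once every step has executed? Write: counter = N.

counter = 9

[1] T0.load  rd  (counter 3, T0.r 3)
[2] T1.load  rd  (counter 3, T1.r 3)
[3] T0.cas  hit  (counter 4, T0.r 3)
[4] T1.cas  miss  (counter 4, T1.r 3)
[5] T0.load  rd  (counter 4, T0.r 4)
[6] T0.cas  hit  (counter 5, T0.r 4)
[7] T1.load  rd  (counter 5, T1.r 5)
[8] T1.cas  hit  (counter 6, T1.r 5)
[9] T1.load  rd  (counter 6, T1.r 6)
[10] T1.cas  hit  (counter 7, T1.r 6)
[11] T1.load  rd  (counter 7, T1.r 7)
[12] T1.cas  hit  (counter 8, T1.r 7)
[13] T0.load  rd  (counter 8, T0.r 8)
[14] T0.cas  hit  (counter 9, T0.r 8)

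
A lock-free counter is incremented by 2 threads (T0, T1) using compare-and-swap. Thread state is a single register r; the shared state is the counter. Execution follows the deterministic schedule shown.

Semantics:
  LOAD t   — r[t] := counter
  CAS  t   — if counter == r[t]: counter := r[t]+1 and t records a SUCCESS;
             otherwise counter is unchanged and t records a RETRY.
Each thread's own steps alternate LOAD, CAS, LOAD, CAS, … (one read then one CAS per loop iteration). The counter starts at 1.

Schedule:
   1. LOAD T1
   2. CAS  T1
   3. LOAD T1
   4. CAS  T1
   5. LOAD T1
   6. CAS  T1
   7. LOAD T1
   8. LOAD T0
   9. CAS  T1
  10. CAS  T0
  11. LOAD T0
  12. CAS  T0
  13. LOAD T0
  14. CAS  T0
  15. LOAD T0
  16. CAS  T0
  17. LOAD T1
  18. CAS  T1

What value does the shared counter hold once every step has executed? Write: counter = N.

counter = 9

[1] T1.load  rd  (counter 1, T1.r 1)
[2] T1.cas  hit  (counter 2, T1.r 1)
[3] T1.load  rd  (counter 2, T1.r 2)
[4] T1.cas  hit  (counter 3, T1.r 2)
[5] T1.load  rd  (counter 3, T1.r 3)
[6] T1.cas  hit  (counter 4, T1.r 3)
[7] T1.load  rd  (counter 4, T1.r 4)
[8] T0.load  rd  (counter 4, T0.r 4)
[9] T1.cas  hit  (counter 5, T1.r 4)
[10] T0.cas  miss  (counter 5, T0.r 4)
[11] T0.load  rd  (counter 5, T0.r 5)
[12] T0.cas  hit  (counter 6, T0.r 5)
[13] T0.load  rd  (counter 6, T0.r 6)
[14] T0.cas  hit  (counter 7, T0.r 6)
[15] T0.load  rd  (counter 7, T0.r 7)
[16] T0.cas  hit  (counter 8, T0.r 7)
[17] T1.load  rd  (counter 8, T1.r 8)
[18] T1.cas  hit  (counter 9, T1.r 8)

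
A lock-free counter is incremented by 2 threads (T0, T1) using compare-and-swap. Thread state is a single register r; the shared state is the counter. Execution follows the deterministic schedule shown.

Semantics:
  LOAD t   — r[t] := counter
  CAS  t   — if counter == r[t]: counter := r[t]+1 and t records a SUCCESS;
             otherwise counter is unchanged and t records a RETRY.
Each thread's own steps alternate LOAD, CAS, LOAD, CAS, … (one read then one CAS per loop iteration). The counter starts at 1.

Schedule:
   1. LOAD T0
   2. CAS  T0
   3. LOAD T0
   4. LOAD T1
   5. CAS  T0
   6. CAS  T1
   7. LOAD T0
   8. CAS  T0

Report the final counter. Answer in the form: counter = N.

   1) LOAD T0:  M=1  r_T0=1
   2) CAS  T0:  M=2  r_T0=1 ✓
   3) LOAD T0:  M=2  r_T0=2
   4) LOAD T1:  M=2  r_T1=2
   5) CAS  T0:  M=3  r_T0=2 ✓
   6) CAS  T1:  M=3  r_T1=2 ✗
   7) LOAD T0:  M=3  r_T0=3
   8) CAS  T0:  M=4  r_T0=3 ✓

counter = 4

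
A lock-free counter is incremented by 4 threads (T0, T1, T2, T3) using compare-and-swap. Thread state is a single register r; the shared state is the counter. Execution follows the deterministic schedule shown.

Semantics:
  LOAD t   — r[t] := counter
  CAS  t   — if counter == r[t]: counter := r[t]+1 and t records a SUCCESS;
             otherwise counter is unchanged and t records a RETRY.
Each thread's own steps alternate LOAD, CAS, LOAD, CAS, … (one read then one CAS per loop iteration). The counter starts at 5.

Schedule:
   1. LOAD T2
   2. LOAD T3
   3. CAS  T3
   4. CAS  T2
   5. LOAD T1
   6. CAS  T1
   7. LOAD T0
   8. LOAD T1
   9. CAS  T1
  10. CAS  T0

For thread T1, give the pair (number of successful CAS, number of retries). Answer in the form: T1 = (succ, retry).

   1) LOAD T2:  M=5  r_T2=5
   2) LOAD T3:  M=5  r_T3=5
   3) CAS  T3:  M=6  r_T3=5 ✓
   4) CAS  T2:  M=6  r_T2=5 ✗
   5) LOAD T1:  M=6  r_T1=6
   6) CAS  T1:  M=7  r_T1=6 ✓
   7) LOAD T0:  M=7  r_T0=7
   8) LOAD T1:  M=7  r_T1=7
   9) CAS  T1:  M=8  r_T1=7 ✓
  10) CAS  T0:  M=8  r_T0=7 ✗

T1 = (2, 0)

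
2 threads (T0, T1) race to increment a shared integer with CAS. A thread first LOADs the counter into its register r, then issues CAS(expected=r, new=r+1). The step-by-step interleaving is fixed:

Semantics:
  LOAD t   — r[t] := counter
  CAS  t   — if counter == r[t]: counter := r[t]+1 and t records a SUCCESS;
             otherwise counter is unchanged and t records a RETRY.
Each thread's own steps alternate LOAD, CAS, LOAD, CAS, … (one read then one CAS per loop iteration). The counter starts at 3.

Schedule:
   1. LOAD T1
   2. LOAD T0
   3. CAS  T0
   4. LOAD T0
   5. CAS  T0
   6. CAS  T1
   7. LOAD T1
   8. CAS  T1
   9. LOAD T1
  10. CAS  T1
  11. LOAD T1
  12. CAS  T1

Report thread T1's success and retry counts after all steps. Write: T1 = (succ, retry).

#1 T1 reads 3
#2 T0 reads 3
#3 T0 CAS(3→4) writes; counter now 4
#4 T0 reads 4
#5 T0 CAS(4→5) writes; counter now 5
#6 T1 CAS(3→4) fails; counter now 5
#7 T1 reads 5
#8 T1 CAS(5→6) writes; counter now 6
#9 T1 reads 6
#10 T1 CAS(6→7) writes; counter now 7
#11 T1 reads 7
#12 T1 CAS(7→8) writes; counter now 8

T1 = (3, 1)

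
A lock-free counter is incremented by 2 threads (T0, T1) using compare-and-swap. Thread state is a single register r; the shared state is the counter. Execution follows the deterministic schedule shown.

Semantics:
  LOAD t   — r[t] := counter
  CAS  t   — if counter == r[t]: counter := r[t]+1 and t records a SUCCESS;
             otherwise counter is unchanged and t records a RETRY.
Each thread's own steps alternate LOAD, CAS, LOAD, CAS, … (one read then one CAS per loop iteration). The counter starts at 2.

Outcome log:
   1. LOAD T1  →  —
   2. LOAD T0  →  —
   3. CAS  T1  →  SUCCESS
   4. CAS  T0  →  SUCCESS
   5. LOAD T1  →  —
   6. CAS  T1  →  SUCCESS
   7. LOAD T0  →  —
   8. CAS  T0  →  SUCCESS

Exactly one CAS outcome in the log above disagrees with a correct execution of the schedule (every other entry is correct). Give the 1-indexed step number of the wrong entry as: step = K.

step = 4

Reference trace:
step 1: T1 LOAD ⇒ load; ctr=2 reg=2
step 2: T0 LOAD ⇒ load; ctr=2 reg=2
step 3: T1 CAS ⇒ ok; ctr=3 reg=2
step 4: T0 CAS ⇒ retry; ctr=3 reg=2
step 5: T1 LOAD ⇒ load; ctr=3 reg=3
step 6: T1 CAS ⇒ ok; ctr=4 reg=3
step 7: T0 LOAD ⇒ load; ctr=4 reg=4
step 8: T0 CAS ⇒ ok; ctr=5 reg=4
Log disagrees first at step 4.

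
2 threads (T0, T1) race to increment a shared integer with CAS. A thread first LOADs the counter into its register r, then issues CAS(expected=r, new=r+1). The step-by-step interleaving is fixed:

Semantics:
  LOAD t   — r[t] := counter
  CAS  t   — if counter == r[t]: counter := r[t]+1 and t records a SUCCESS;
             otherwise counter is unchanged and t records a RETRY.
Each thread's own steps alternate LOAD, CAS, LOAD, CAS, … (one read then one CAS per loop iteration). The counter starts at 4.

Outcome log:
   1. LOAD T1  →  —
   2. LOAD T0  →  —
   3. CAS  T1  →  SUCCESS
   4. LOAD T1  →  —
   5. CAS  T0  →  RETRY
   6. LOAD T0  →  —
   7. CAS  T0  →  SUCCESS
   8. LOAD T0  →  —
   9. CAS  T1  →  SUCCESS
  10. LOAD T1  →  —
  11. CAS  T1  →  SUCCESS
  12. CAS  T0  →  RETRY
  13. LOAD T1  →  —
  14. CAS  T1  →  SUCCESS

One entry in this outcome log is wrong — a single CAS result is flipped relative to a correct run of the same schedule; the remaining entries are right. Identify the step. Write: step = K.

step = 9

Correct run:
[1] T1.load  rd  (counter 4, T1.r 4)
[2] T0.load  rd  (counter 4, T0.r 4)
[3] T1.cas  hit  (counter 5, T1.r 4)
[4] T1.load  rd  (counter 5, T1.r 5)
[5] T0.cas  miss  (counter 5, T0.r 4)
[6] T0.load  rd  (counter 5, T0.r 5)
[7] T0.cas  hit  (counter 6, T0.r 5)
[8] T0.load  rd  (counter 6, T0.r 6)
[9] T1.cas  miss  (counter 6, T1.r 5)
[10] T1.load  rd  (counter 6, T1.r 6)
[11] T1.cas  hit  (counter 7, T1.r 6)
[12] T0.cas  miss  (counter 7, T0.r 6)
[13] T1.load  rd  (counter 7, T1.r 7)
[14] T1.cas  hit  (counter 8, T1.r 7)
Mismatch at 9.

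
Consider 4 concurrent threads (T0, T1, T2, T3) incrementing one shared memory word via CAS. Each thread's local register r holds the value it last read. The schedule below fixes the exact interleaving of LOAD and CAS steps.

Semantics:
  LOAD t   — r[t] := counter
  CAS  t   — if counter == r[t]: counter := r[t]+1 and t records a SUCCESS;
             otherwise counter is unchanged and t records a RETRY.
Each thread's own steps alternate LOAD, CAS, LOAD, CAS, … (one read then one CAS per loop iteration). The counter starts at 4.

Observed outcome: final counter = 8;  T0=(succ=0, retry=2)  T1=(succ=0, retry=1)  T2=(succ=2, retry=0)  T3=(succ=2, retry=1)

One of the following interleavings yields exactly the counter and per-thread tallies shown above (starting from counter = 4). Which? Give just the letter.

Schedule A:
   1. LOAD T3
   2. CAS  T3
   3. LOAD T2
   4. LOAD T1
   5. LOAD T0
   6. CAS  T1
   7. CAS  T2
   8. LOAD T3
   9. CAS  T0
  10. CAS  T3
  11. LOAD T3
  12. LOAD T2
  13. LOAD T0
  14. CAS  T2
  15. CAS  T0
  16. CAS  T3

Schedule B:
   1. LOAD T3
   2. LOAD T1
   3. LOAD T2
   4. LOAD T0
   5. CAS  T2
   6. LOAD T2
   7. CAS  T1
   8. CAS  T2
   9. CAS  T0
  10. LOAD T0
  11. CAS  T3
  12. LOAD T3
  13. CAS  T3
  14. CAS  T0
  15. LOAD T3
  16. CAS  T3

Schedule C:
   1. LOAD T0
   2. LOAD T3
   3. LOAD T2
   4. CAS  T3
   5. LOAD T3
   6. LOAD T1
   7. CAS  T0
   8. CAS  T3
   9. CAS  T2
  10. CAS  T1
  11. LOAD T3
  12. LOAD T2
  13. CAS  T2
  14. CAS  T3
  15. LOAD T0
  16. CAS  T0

B

Run B:
T3 LOAD — after: cnt=4, r=4 — load
T1 LOAD — after: cnt=4, r=4 — load
T2 LOAD — after: cnt=4, r=4 — load
T0 LOAD — after: cnt=4, r=4 — load
T2 CAS — after: cnt=5, r=4 — ok
T2 LOAD — after: cnt=5, r=5 — load
T1 CAS — after: cnt=5, r=4 — retry
T2 CAS — after: cnt=6, r=5 — ok
T0 CAS — after: cnt=6, r=4 — retry
T0 LOAD — after: cnt=6, r=6 — load
T3 CAS — after: cnt=6, r=4 — retry
T3 LOAD — after: cnt=6, r=6 — load
T3 CAS — after: cnt=7, r=6 — ok
T0 CAS — after: cnt=7, r=6 — retry
T3 LOAD — after: cnt=7, r=7 — load
T3 CAS — after: cnt=8, r=7 — ok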